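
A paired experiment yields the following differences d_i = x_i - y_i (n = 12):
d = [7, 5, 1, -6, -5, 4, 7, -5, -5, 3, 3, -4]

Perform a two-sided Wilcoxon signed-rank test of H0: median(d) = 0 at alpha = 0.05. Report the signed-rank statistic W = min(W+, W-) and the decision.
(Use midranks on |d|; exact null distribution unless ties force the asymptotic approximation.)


Step 1: Drop any zero differences (none here) and take |d_i|.
|d| = [7, 5, 1, 6, 5, 4, 7, 5, 5, 3, 3, 4]
Step 2: Midrank |d_i| (ties get averaged ranks).
ranks: |7|->11.5, |5|->7.5, |1|->1, |6|->10, |5|->7.5, |4|->4.5, |7|->11.5, |5|->7.5, |5|->7.5, |3|->2.5, |3|->2.5, |4|->4.5
Step 3: Attach original signs; sum ranks with positive sign and with negative sign.
W+ = 11.5 + 7.5 + 1 + 4.5 + 11.5 + 2.5 + 2.5 = 41
W- = 10 + 7.5 + 7.5 + 7.5 + 4.5 = 37
(Check: W+ + W- = 78 should equal n(n+1)/2 = 78.)
Step 4: Test statistic W = min(W+, W-) = 37.
Step 5: Ties in |d|, so use the tie-corrected normal approximation.
        E[W] = n(n+1)/4 = 12*13/4 = 39.
        Tie groups: |d|=3 (t=2), |d|=4 (t=2), |d|=5 (t=4), |d|=7 (t=2); sum(t^3 - t) = 78.
        Var[W] = n(n+1)(2n+1)/24 - sum(t^3-t)/48 = 3900/24 - 78/48 = 160.875.
        z = (W - E[W]) / sqrt(Var[W]) = (37 - 39) / 12.6837 = -0.1577.
        Two-sided p = 2*Phi(z) = 0.874706.
Step 6: alpha = 0.05. fail to reject H0.

W+ = 41, W- = 37, W = min = 37, p = 0.874706, fail to reject H0.


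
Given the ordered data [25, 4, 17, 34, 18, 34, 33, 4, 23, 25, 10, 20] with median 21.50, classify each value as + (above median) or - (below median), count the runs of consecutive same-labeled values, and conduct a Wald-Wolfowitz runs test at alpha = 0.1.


Step 1: Compute median = 21.50; label A = above, B = below.
Labels in order: ABBABAABAABB  (n_A = 6, n_B = 6)
Step 2: Count runs R = 8.
Step 3: Under H0 (random ordering), E[R] = 2*n_A*n_B/(n_A+n_B) + 1 = 2*6*6/12 + 1 = 7.0000.
        Var[R] = 2*n_A*n_B*(2*n_A*n_B - n_A - n_B) / ((n_A+n_B)^2 * (n_A+n_B-1)) = 4320/1584 = 2.7273.
        SD[R] = 1.6514.
Step 4: Continuity-corrected z = (R - 0.5 - E[R]) / SD[R] = (8 - 0.5 - 7.0000) / 1.6514 = 0.3028.
Step 5: Two-sided p-value via normal approximation = 2*(1 - Phi(|z|)) = 0.762069.
Step 6: alpha = 0.1. fail to reject H0.

R = 8, z = 0.3028, p = 0.762069, fail to reject H0.


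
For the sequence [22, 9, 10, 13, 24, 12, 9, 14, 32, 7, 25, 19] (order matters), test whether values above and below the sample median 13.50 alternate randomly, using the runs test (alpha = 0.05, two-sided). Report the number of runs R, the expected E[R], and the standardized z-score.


Step 1: Compute median = 13.50; label A = above, B = below.
Labels in order: ABBBABBAABAA  (n_A = 6, n_B = 6)
Step 2: Count runs R = 7.
Step 3: Under H0 (random ordering), E[R] = 2*n_A*n_B/(n_A+n_B) + 1 = 2*6*6/12 + 1 = 7.0000.
        Var[R] = 2*n_A*n_B*(2*n_A*n_B - n_A - n_B) / ((n_A+n_B)^2 * (n_A+n_B-1)) = 4320/1584 = 2.7273.
        SD[R] = 1.6514.
Step 4: R = E[R], so z = 0 with no continuity correction.
Step 5: Two-sided p-value via normal approximation = 2*(1 - Phi(|z|)) = 1.000000.
Step 6: alpha = 0.05. fail to reject H0.

R = 7, z = 0.0000, p = 1.000000, fail to reject H0.


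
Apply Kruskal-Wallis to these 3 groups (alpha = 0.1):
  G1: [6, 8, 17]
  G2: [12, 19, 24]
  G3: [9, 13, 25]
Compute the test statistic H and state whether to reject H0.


Step 1: Combine all N = 9 observations and assign midranks.
sorted (value, group, rank): (6,G1,1), (8,G1,2), (9,G3,3), (12,G2,4), (13,G3,5), (17,G1,6), (19,G2,7), (24,G2,8), (25,G3,9)
Step 2: Sum ranks within each group.
R_1 = 9 (n_1 = 3)
R_2 = 19 (n_2 = 3)
R_3 = 17 (n_3 = 3)
Step 3: H = 12/(N(N+1)) * sum(R_i^2/n_i) - 3(N+1)
     = 12/(9*10) * (9^2/3 + 19^2/3 + 17^2/3) - 3*10
     = 0.133333 * 243.667 - 30
     = 2.488889.
Step 4: No ties, so H is used without correction.
Step 5: Under H0, H ~ chi^2(2); p-value = 0.288101.
Step 6: alpha = 0.1. fail to reject H0.

H = 2.4889, df = 2, p = 0.288101, fail to reject H0.


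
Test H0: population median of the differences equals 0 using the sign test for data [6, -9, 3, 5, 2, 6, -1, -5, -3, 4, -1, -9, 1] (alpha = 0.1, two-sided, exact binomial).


Step 1: Discard zero differences. Original n = 13; n_eff = number of nonzero differences = 13.
Nonzero differences (with sign): +6, -9, +3, +5, +2, +6, -1, -5, -3, +4, -1, -9, +1
Step 2: Count signs: positive = 7, negative = 6.
Step 3: Under H0: P(positive) = 0.5, so the number of positives S ~ Bin(13, 0.5).
Step 4: Two-sided exact p-value = sum of Bin(13,0.5) probabilities at or below the observed probability = 1.000000.
Step 5: alpha = 0.1. fail to reject H0.

n_eff = 13, pos = 7, neg = 6, p = 1.000000, fail to reject H0.


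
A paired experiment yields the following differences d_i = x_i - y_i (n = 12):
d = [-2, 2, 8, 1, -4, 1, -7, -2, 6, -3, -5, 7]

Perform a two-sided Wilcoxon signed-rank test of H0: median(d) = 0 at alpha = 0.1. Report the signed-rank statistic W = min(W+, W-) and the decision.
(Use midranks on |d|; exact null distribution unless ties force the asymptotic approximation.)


Step 1: Drop any zero differences (none here) and take |d_i|.
|d| = [2, 2, 8, 1, 4, 1, 7, 2, 6, 3, 5, 7]
Step 2: Midrank |d_i| (ties get averaged ranks).
ranks: |2|->4, |2|->4, |8|->12, |1|->1.5, |4|->7, |1|->1.5, |7|->10.5, |2|->4, |6|->9, |3|->6, |5|->8, |7|->10.5
Step 3: Attach original signs; sum ranks with positive sign and with negative sign.
W+ = 4 + 12 + 1.5 + 1.5 + 9 + 10.5 = 38.5
W- = 4 + 7 + 10.5 + 4 + 6 + 8 = 39.5
(Check: W+ + W- = 78 should equal n(n+1)/2 = 78.)
Step 4: Test statistic W = min(W+, W-) = 38.5.
Step 5: Ties in |d|, so use the tie-corrected normal approximation.
        E[W] = n(n+1)/4 = 12*13/4 = 39.
        Tie groups: |d|=1 (t=2), |d|=2 (t=3), |d|=7 (t=2); sum(t^3 - t) = 36.
        Var[W] = n(n+1)(2n+1)/24 - sum(t^3-t)/48 = 3900/24 - 36/48 = 161.75.
        z = (W - E[W]) / sqrt(Var[W]) = (38.5 - 39) / 12.7181 = -0.0393.
        Two-sided p = 2*Phi(z) = 0.968640.
Step 6: alpha = 0.1. fail to reject H0.

W+ = 38.5, W- = 39.5, W = min = 38.5, p = 0.968640, fail to reject H0.


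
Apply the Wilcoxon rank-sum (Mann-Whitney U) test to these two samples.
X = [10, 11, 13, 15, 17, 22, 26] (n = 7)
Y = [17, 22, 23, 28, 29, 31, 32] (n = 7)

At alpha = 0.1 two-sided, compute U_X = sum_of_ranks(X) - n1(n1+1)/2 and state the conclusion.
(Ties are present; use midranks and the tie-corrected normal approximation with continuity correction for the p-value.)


Step 1: Combine and sort all 14 observations; assign midranks.
sorted (value, group): (10,X), (11,X), (13,X), (15,X), (17,X), (17,Y), (22,X), (22,Y), (23,Y), (26,X), (28,Y), (29,Y), (31,Y), (32,Y)
ranks: 10->1, 11->2, 13->3, 15->4, 17->5.5, 17->5.5, 22->7.5, 22->7.5, 23->9, 26->10, 28->11, 29->12, 31->13, 32->14
Step 2: Rank sum for X: R1 = 1 + 2 + 3 + 4 + 5.5 + 7.5 + 10 = 33.
Step 3: U_X = R1 - n1(n1+1)/2 = 33 - 7*8/2 = 33 - 28 = 5.
       U_Y = n1*n2 - U_X = 49 - 5 = 44.
Step 4: Ties are present, so use the tie-corrected normal approximation (with continuity correction) for the p-value.
Step 5: p-value = 0.014971; compare to alpha = 0.1. reject H0.

U_X = 5, p = 0.014971, reject H0 at alpha = 0.1.


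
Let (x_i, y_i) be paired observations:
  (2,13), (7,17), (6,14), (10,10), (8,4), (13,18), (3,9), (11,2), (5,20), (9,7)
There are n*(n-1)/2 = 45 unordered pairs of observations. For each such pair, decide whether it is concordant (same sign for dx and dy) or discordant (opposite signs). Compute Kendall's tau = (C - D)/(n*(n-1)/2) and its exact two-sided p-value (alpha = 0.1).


Step 1: Enumerate the 45 unordered pairs (i,j) with i<j and classify each by sign(x_j-x_i) * sign(y_j-y_i).
  (1,2):dx=+5,dy=+4->C; (1,3):dx=+4,dy=+1->C; (1,4):dx=+8,dy=-3->D; (1,5):dx=+6,dy=-9->D
  (1,6):dx=+11,dy=+5->C; (1,7):dx=+1,dy=-4->D; (1,8):dx=+9,dy=-11->D; (1,9):dx=+3,dy=+7->C
  (1,10):dx=+7,dy=-6->D; (2,3):dx=-1,dy=-3->C; (2,4):dx=+3,dy=-7->D; (2,5):dx=+1,dy=-13->D
  (2,6):dx=+6,dy=+1->C; (2,7):dx=-4,dy=-8->C; (2,8):dx=+4,dy=-15->D; (2,9):dx=-2,dy=+3->D
  (2,10):dx=+2,dy=-10->D; (3,4):dx=+4,dy=-4->D; (3,5):dx=+2,dy=-10->D; (3,6):dx=+7,dy=+4->C
  (3,7):dx=-3,dy=-5->C; (3,8):dx=+5,dy=-12->D; (3,9):dx=-1,dy=+6->D; (3,10):dx=+3,dy=-7->D
  (4,5):dx=-2,dy=-6->C; (4,6):dx=+3,dy=+8->C; (4,7):dx=-7,dy=-1->C; (4,8):dx=+1,dy=-8->D
  (4,9):dx=-5,dy=+10->D; (4,10):dx=-1,dy=-3->C; (5,6):dx=+5,dy=+14->C; (5,7):dx=-5,dy=+5->D
  (5,8):dx=+3,dy=-2->D; (5,9):dx=-3,dy=+16->D; (5,10):dx=+1,dy=+3->C; (6,7):dx=-10,dy=-9->C
  (6,8):dx=-2,dy=-16->C; (6,9):dx=-8,dy=+2->D; (6,10):dx=-4,dy=-11->C; (7,8):dx=+8,dy=-7->D
  (7,9):dx=+2,dy=+11->C; (7,10):dx=+6,dy=-2->D; (8,9):dx=-6,dy=+18->D; (8,10):dx=-2,dy=+5->D
  (9,10):dx=+4,dy=-13->D
Step 2: C = 19, D = 26, total pairs = 45.
Step 3: tau = (C - D)/(n(n-1)/2) = (19 - 26)/45 = -0.155556.
Step 4: Exact two-sided p-value (enumerate n! = 3628800 permutations of y under H0): p = 0.600654.
Step 5: alpha = 0.1. fail to reject H0.

tau_b = -0.1556 (C=19, D=26), p = 0.600654, fail to reject H0.


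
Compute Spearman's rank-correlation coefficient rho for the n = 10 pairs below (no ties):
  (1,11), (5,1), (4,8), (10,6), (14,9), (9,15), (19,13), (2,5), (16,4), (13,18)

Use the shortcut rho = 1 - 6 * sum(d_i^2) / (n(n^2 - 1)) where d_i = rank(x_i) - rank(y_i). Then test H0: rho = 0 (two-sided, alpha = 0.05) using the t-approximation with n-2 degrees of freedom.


Step 1: Rank x and y separately (midranks; no ties here).
rank(x): 1->1, 5->4, 4->3, 10->6, 14->8, 9->5, 19->10, 2->2, 16->9, 13->7
rank(y): 11->7, 1->1, 8->5, 6->4, 9->6, 15->9, 13->8, 5->3, 4->2, 18->10
Step 2: d_i = R_x(i) - R_y(i); compute d_i^2.
  (1-7)^2=36, (4-1)^2=9, (3-5)^2=4, (6-4)^2=4, (8-6)^2=4, (5-9)^2=16, (10-8)^2=4, (2-3)^2=1, (9-2)^2=49, (7-10)^2=9
sum(d^2) = 136.
Step 3: rho = 1 - 6*136 / (10*(10^2 - 1)) = 1 - 816/990 = 0.175758.
Step 4: Under H0, t = rho * sqrt((n-2)/(1-rho^2)) = 0.5050 ~ t(8).
Step 5: Two-sided p-value from the t-distribution with 8 df = 0.627188.
Step 6: alpha = 0.05. fail to reject H0.

rho = 0.1758, p = 0.627188, fail to reject H0 at alpha = 0.05.


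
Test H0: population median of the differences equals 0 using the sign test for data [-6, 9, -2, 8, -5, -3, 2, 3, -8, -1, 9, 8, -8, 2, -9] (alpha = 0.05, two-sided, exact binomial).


Step 1: Discard zero differences. Original n = 15; n_eff = number of nonzero differences = 15.
Nonzero differences (with sign): -6, +9, -2, +8, -5, -3, +2, +3, -8, -1, +9, +8, -8, +2, -9
Step 2: Count signs: positive = 7, negative = 8.
Step 3: Under H0: P(positive) = 0.5, so the number of positives S ~ Bin(15, 0.5).
Step 4: Two-sided exact p-value = sum of Bin(15,0.5) probabilities at or below the observed probability = 1.000000.
Step 5: alpha = 0.05. fail to reject H0.

n_eff = 15, pos = 7, neg = 8, p = 1.000000, fail to reject H0.


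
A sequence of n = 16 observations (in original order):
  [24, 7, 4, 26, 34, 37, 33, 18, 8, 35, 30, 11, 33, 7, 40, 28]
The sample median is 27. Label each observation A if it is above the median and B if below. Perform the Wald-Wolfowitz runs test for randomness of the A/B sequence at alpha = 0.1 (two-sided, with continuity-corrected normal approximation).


Step 1: Compute median = 27; label A = above, B = below.
Labels in order: BBBBAAABBAABABAA  (n_A = 8, n_B = 8)
Step 2: Count runs R = 8.
Step 3: Under H0 (random ordering), E[R] = 2*n_A*n_B/(n_A+n_B) + 1 = 2*8*8/16 + 1 = 9.0000.
        Var[R] = 2*n_A*n_B*(2*n_A*n_B - n_A - n_B) / ((n_A+n_B)^2 * (n_A+n_B-1)) = 14336/3840 = 3.7333.
        SD[R] = 1.9322.
Step 4: Continuity-corrected z = (R + 0.5 - E[R]) / SD[R] = (8 + 0.5 - 9.0000) / 1.9322 = -0.2588.
Step 5: Two-sided p-value via normal approximation = 2*(1 - Phi(|z|)) = 0.795809.
Step 6: alpha = 0.1. fail to reject H0.

R = 8, z = -0.2588, p = 0.795809, fail to reject H0.


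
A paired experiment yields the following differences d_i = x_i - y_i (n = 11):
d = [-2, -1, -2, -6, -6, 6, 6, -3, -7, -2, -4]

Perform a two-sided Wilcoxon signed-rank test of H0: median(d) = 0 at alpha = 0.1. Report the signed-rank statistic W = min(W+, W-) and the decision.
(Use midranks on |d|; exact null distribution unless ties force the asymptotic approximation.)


Step 1: Drop any zero differences (none here) and take |d_i|.
|d| = [2, 1, 2, 6, 6, 6, 6, 3, 7, 2, 4]
Step 2: Midrank |d_i| (ties get averaged ranks).
ranks: |2|->3, |1|->1, |2|->3, |6|->8.5, |6|->8.5, |6|->8.5, |6|->8.5, |3|->5, |7|->11, |2|->3, |4|->6
Step 3: Attach original signs; sum ranks with positive sign and with negative sign.
W+ = 8.5 + 8.5 = 17
W- = 3 + 1 + 3 + 8.5 + 8.5 + 5 + 11 + 3 + 6 = 49
(Check: W+ + W- = 66 should equal n(n+1)/2 = 66.)
Step 4: Test statistic W = min(W+, W-) = 17.
Step 5: Ties in |d|, so use the tie-corrected normal approximation.
        E[W] = n(n+1)/4 = 11*12/4 = 33.
        Tie groups: |d|=2 (t=3), |d|=6 (t=4); sum(t^3 - t) = 84.
        Var[W] = n(n+1)(2n+1)/24 - sum(t^3-t)/48 = 3036/24 - 84/48 = 124.75.
        z = (W - E[W]) / sqrt(Var[W]) = (17 - 33) / 11.1692 = -1.4325.
        Two-sided p = 2*Phi(z) = 0.151996.
Step 6: alpha = 0.1. fail to reject H0.

W+ = 17, W- = 49, W = min = 17, p = 0.151996, fail to reject H0.


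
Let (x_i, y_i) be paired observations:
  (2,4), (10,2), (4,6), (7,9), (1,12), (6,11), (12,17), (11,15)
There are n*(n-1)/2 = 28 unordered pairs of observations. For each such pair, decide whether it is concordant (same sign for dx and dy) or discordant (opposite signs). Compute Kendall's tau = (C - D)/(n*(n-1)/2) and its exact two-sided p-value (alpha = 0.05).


Step 1: Enumerate the 28 unordered pairs (i,j) with i<j and classify each by sign(x_j-x_i) * sign(y_j-y_i).
  (1,2):dx=+8,dy=-2->D; (1,3):dx=+2,dy=+2->C; (1,4):dx=+5,dy=+5->C; (1,5):dx=-1,dy=+8->D
  (1,6):dx=+4,dy=+7->C; (1,7):dx=+10,dy=+13->C; (1,8):dx=+9,dy=+11->C; (2,3):dx=-6,dy=+4->D
  (2,4):dx=-3,dy=+7->D; (2,5):dx=-9,dy=+10->D; (2,6):dx=-4,dy=+9->D; (2,7):dx=+2,dy=+15->C
  (2,8):dx=+1,dy=+13->C; (3,4):dx=+3,dy=+3->C; (3,5):dx=-3,dy=+6->D; (3,6):dx=+2,dy=+5->C
  (3,7):dx=+8,dy=+11->C; (3,8):dx=+7,dy=+9->C; (4,5):dx=-6,dy=+3->D; (4,6):dx=-1,dy=+2->D
  (4,7):dx=+5,dy=+8->C; (4,8):dx=+4,dy=+6->C; (5,6):dx=+5,dy=-1->D; (5,7):dx=+11,dy=+5->C
  (5,8):dx=+10,dy=+3->C; (6,7):dx=+6,dy=+6->C; (6,8):dx=+5,dy=+4->C; (7,8):dx=-1,dy=-2->C
Step 2: C = 18, D = 10, total pairs = 28.
Step 3: tau = (C - D)/(n(n-1)/2) = (18 - 10)/28 = 0.285714.
Step 4: Exact two-sided p-value (enumerate n! = 40320 permutations of y under H0): p = 0.398760.
Step 5: alpha = 0.05. fail to reject H0.

tau_b = 0.2857 (C=18, D=10), p = 0.398760, fail to reject H0.


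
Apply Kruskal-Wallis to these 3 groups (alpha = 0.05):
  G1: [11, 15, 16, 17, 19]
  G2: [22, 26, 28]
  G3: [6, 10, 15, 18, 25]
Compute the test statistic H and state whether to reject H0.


Step 1: Combine all N = 13 observations and assign midranks.
sorted (value, group, rank): (6,G3,1), (10,G3,2), (11,G1,3), (15,G1,4.5), (15,G3,4.5), (16,G1,6), (17,G1,7), (18,G3,8), (19,G1,9), (22,G2,10), (25,G3,11), (26,G2,12), (28,G2,13)
Step 2: Sum ranks within each group.
R_1 = 29.5 (n_1 = 5)
R_2 = 35 (n_2 = 3)
R_3 = 26.5 (n_3 = 5)
Step 3: H = 12/(N(N+1)) * sum(R_i^2/n_i) - 3(N+1)
     = 12/(13*14) * (29.5^2/5 + 35^2/3 + 26.5^2/5) - 3*14
     = 0.065934 * 722.833 - 42
     = 5.659341.
Step 4: Ties present; correction factor C = 1 - 6/(13^3 - 13) = 0.997253. Corrected H = 5.659341 / 0.997253 = 5.674931.
Step 5: Under H0, H ~ chi^2(2); p-value = 0.058574.
Step 6: alpha = 0.05. fail to reject H0.

H = 5.6749, df = 2, p = 0.058574, fail to reject H0.


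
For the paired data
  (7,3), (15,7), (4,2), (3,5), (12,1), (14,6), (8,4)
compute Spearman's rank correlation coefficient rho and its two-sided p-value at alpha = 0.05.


Step 1: Rank x and y separately (midranks; no ties here).
rank(x): 7->3, 15->7, 4->2, 3->1, 12->5, 14->6, 8->4
rank(y): 3->3, 7->7, 2->2, 5->5, 1->1, 6->6, 4->4
Step 2: d_i = R_x(i) - R_y(i); compute d_i^2.
  (3-3)^2=0, (7-7)^2=0, (2-2)^2=0, (1-5)^2=16, (5-1)^2=16, (6-6)^2=0, (4-4)^2=0
sum(d^2) = 32.
Step 3: rho = 1 - 6*32 / (7*(7^2 - 1)) = 1 - 192/336 = 0.428571.
Step 4: Under H0, t = rho * sqrt((n-2)/(1-rho^2)) = 1.0607 ~ t(5).
Step 5: Two-sided p-value from the t-distribution with 5 df = 0.337368.
Step 6: alpha = 0.05. fail to reject H0.

rho = 0.4286, p = 0.337368, fail to reject H0 at alpha = 0.05.


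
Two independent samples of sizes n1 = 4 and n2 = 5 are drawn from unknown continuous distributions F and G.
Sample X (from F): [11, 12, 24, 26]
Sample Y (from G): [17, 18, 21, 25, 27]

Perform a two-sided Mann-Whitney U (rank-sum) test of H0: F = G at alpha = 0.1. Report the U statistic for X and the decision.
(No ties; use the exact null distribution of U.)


Step 1: Combine and sort all 9 observations; assign midranks.
sorted (value, group): (11,X), (12,X), (17,Y), (18,Y), (21,Y), (24,X), (25,Y), (26,X), (27,Y)
ranks: 11->1, 12->2, 17->3, 18->4, 21->5, 24->6, 25->7, 26->8, 27->9
Step 2: Rank sum for X: R1 = 1 + 2 + 6 + 8 = 17.
Step 3: U_X = R1 - n1(n1+1)/2 = 17 - 4*5/2 = 17 - 10 = 7.
       U_Y = n1*n2 - U_X = 20 - 7 = 13.
Step 4: No ties, so the exact null distribution of U (based on enumerating the C(9,4) = 126 equally likely rank assignments) gives the two-sided p-value.
Step 5: p-value = 0.555556; compare to alpha = 0.1. fail to reject H0.

U_X = 7, p = 0.555556, fail to reject H0 at alpha = 0.1.


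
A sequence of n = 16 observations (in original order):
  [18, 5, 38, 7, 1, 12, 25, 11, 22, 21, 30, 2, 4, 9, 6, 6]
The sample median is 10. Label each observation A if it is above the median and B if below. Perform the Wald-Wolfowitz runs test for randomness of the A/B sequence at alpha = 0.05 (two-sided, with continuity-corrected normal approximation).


Step 1: Compute median = 10; label A = above, B = below.
Labels in order: ABABBAAAAAABBBBB  (n_A = 8, n_B = 8)
Step 2: Count runs R = 6.
Step 3: Under H0 (random ordering), E[R] = 2*n_A*n_B/(n_A+n_B) + 1 = 2*8*8/16 + 1 = 9.0000.
        Var[R] = 2*n_A*n_B*(2*n_A*n_B - n_A - n_B) / ((n_A+n_B)^2 * (n_A+n_B-1)) = 14336/3840 = 3.7333.
        SD[R] = 1.9322.
Step 4: Continuity-corrected z = (R + 0.5 - E[R]) / SD[R] = (6 + 0.5 - 9.0000) / 1.9322 = -1.2939.
Step 5: Two-sided p-value via normal approximation = 2*(1 - Phi(|z|)) = 0.195709.
Step 6: alpha = 0.05. fail to reject H0.

R = 6, z = -1.2939, p = 0.195709, fail to reject H0.


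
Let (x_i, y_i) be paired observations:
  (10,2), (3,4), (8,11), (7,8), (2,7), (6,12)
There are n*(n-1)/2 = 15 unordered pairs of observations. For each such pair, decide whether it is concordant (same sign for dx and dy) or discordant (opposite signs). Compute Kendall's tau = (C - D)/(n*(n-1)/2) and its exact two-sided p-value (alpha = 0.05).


Step 1: Enumerate the 15 unordered pairs (i,j) with i<j and classify each by sign(x_j-x_i) * sign(y_j-y_i).
  (1,2):dx=-7,dy=+2->D; (1,3):dx=-2,dy=+9->D; (1,4):dx=-3,dy=+6->D; (1,5):dx=-8,dy=+5->D
  (1,6):dx=-4,dy=+10->D; (2,3):dx=+5,dy=+7->C; (2,4):dx=+4,dy=+4->C; (2,5):dx=-1,dy=+3->D
  (2,6):dx=+3,dy=+8->C; (3,4):dx=-1,dy=-3->C; (3,5):dx=-6,dy=-4->C; (3,6):dx=-2,dy=+1->D
  (4,5):dx=-5,dy=-1->C; (4,6):dx=-1,dy=+4->D; (5,6):dx=+4,dy=+5->C
Step 2: C = 7, D = 8, total pairs = 15.
Step 3: tau = (C - D)/(n(n-1)/2) = (7 - 8)/15 = -0.066667.
Step 4: Exact two-sided p-value (enumerate n! = 720 permutations of y under H0): p = 1.000000.
Step 5: alpha = 0.05. fail to reject H0.

tau_b = -0.0667 (C=7, D=8), p = 1.000000, fail to reject H0.


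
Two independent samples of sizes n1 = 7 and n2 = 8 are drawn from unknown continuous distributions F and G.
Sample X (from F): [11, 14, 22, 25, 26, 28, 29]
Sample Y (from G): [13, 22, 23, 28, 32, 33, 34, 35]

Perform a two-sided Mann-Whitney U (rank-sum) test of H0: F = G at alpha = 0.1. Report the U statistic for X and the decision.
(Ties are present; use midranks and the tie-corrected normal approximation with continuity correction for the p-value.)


Step 1: Combine and sort all 15 observations; assign midranks.
sorted (value, group): (11,X), (13,Y), (14,X), (22,X), (22,Y), (23,Y), (25,X), (26,X), (28,X), (28,Y), (29,X), (32,Y), (33,Y), (34,Y), (35,Y)
ranks: 11->1, 13->2, 14->3, 22->4.5, 22->4.5, 23->6, 25->7, 26->8, 28->9.5, 28->9.5, 29->11, 32->12, 33->13, 34->14, 35->15
Step 2: Rank sum for X: R1 = 1 + 3 + 4.5 + 7 + 8 + 9.5 + 11 = 44.
Step 3: U_X = R1 - n1(n1+1)/2 = 44 - 7*8/2 = 44 - 28 = 16.
       U_Y = n1*n2 - U_X = 56 - 16 = 40.
Step 4: Ties are present, so use the tie-corrected normal approximation (with continuity correction) for the p-value.
Step 5: p-value = 0.182450; compare to alpha = 0.1. fail to reject H0.

U_X = 16, p = 0.182450, fail to reject H0 at alpha = 0.1.


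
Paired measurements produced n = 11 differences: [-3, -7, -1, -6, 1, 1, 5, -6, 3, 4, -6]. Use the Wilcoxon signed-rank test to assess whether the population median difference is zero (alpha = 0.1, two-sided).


Step 1: Drop any zero differences (none here) and take |d_i|.
|d| = [3, 7, 1, 6, 1, 1, 5, 6, 3, 4, 6]
Step 2: Midrank |d_i| (ties get averaged ranks).
ranks: |3|->4.5, |7|->11, |1|->2, |6|->9, |1|->2, |1|->2, |5|->7, |6|->9, |3|->4.5, |4|->6, |6|->9
Step 3: Attach original signs; sum ranks with positive sign and with negative sign.
W+ = 2 + 2 + 7 + 4.5 + 6 = 21.5
W- = 4.5 + 11 + 2 + 9 + 9 + 9 = 44.5
(Check: W+ + W- = 66 should equal n(n+1)/2 = 66.)
Step 4: Test statistic W = min(W+, W-) = 21.5.
Step 5: Ties in |d|, so use the tie-corrected normal approximation.
        E[W] = n(n+1)/4 = 11*12/4 = 33.
        Tie groups: |d|=1 (t=3), |d|=3 (t=2), |d|=6 (t=3); sum(t^3 - t) = 54.
        Var[W] = n(n+1)(2n+1)/24 - sum(t^3-t)/48 = 3036/24 - 54/48 = 125.375.
        z = (W - E[W]) / sqrt(Var[W]) = (21.5 - 33) / 11.1971 = -1.0271.
        Two-sided p = 2*Phi(z) = 0.304396.
Step 6: alpha = 0.1. fail to reject H0.

W+ = 21.5, W- = 44.5, W = min = 21.5, p = 0.304396, fail to reject H0.


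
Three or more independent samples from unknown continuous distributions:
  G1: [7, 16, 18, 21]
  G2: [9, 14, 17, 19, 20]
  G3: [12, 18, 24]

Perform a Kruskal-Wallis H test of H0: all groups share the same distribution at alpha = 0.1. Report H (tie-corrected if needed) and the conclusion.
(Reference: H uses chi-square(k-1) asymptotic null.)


Step 1: Combine all N = 12 observations and assign midranks.
sorted (value, group, rank): (7,G1,1), (9,G2,2), (12,G3,3), (14,G2,4), (16,G1,5), (17,G2,6), (18,G1,7.5), (18,G3,7.5), (19,G2,9), (20,G2,10), (21,G1,11), (24,G3,12)
Step 2: Sum ranks within each group.
R_1 = 24.5 (n_1 = 4)
R_2 = 31 (n_2 = 5)
R_3 = 22.5 (n_3 = 3)
Step 3: H = 12/(N(N+1)) * sum(R_i^2/n_i) - 3(N+1)
     = 12/(12*13) * (24.5^2/4 + 31^2/5 + 22.5^2/3) - 3*13
     = 0.076923 * 511.012 - 39
     = 0.308654.
Step 4: Ties present; correction factor C = 1 - 6/(12^3 - 12) = 0.996503. Corrected H = 0.308654 / 0.996503 = 0.309737.
Step 5: Under H0, H ~ chi^2(2); p-value = 0.856528.
Step 6: alpha = 0.1. fail to reject H0.

H = 0.3097, df = 2, p = 0.856528, fail to reject H0.


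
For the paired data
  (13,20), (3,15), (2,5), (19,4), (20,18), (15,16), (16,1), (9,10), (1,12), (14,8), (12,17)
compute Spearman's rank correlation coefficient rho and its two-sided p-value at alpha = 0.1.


Step 1: Rank x and y separately (midranks; no ties here).
rank(x): 13->6, 3->3, 2->2, 19->10, 20->11, 15->8, 16->9, 9->4, 1->1, 14->7, 12->5
rank(y): 20->11, 15->7, 5->3, 4->2, 18->10, 16->8, 1->1, 10->5, 12->6, 8->4, 17->9
Step 2: d_i = R_x(i) - R_y(i); compute d_i^2.
  (6-11)^2=25, (3-7)^2=16, (2-3)^2=1, (10-2)^2=64, (11-10)^2=1, (8-8)^2=0, (9-1)^2=64, (4-5)^2=1, (1-6)^2=25, (7-4)^2=9, (5-9)^2=16
sum(d^2) = 222.
Step 3: rho = 1 - 6*222 / (11*(11^2 - 1)) = 1 - 1332/1320 = -0.009091.
Step 4: Under H0, t = rho * sqrt((n-2)/(1-rho^2)) = -0.0273 ~ t(9).
Step 5: Two-sided p-value from the t-distribution with 9 df = 0.978837.
Step 6: alpha = 0.1. fail to reject H0.

rho = -0.0091, p = 0.978837, fail to reject H0 at alpha = 0.1.


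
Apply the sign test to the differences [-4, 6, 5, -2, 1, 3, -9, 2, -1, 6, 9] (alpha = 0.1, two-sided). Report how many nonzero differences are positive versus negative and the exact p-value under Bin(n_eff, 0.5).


Step 1: Discard zero differences. Original n = 11; n_eff = number of nonzero differences = 11.
Nonzero differences (with sign): -4, +6, +5, -2, +1, +3, -9, +2, -1, +6, +9
Step 2: Count signs: positive = 7, negative = 4.
Step 3: Under H0: P(positive) = 0.5, so the number of positives S ~ Bin(11, 0.5).
Step 4: Two-sided exact p-value = sum of Bin(11,0.5) probabilities at or below the observed probability = 0.548828.
Step 5: alpha = 0.1. fail to reject H0.

n_eff = 11, pos = 7, neg = 4, p = 0.548828, fail to reject H0.


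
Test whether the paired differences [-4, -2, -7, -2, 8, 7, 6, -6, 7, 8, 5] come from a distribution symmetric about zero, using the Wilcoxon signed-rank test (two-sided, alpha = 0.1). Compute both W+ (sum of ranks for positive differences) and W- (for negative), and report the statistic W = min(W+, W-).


Step 1: Drop any zero differences (none here) and take |d_i|.
|d| = [4, 2, 7, 2, 8, 7, 6, 6, 7, 8, 5]
Step 2: Midrank |d_i| (ties get averaged ranks).
ranks: |4|->3, |2|->1.5, |7|->8, |2|->1.5, |8|->10.5, |7|->8, |6|->5.5, |6|->5.5, |7|->8, |8|->10.5, |5|->4
Step 3: Attach original signs; sum ranks with positive sign and with negative sign.
W+ = 10.5 + 8 + 5.5 + 8 + 10.5 + 4 = 46.5
W- = 3 + 1.5 + 8 + 1.5 + 5.5 = 19.5
(Check: W+ + W- = 66 should equal n(n+1)/2 = 66.)
Step 4: Test statistic W = min(W+, W-) = 19.5.
Step 5: Ties in |d|, so use the tie-corrected normal approximation.
        E[W] = n(n+1)/4 = 11*12/4 = 33.
        Tie groups: |d|=2 (t=2), |d|=6 (t=2), |d|=7 (t=3), |d|=8 (t=2); sum(t^3 - t) = 42.
        Var[W] = n(n+1)(2n+1)/24 - sum(t^3-t)/48 = 3036/24 - 42/48 = 125.625.
        z = (W - E[W]) / sqrt(Var[W]) = (19.5 - 33) / 11.2083 = -1.2045.
        Two-sided p = 2*Phi(z) = 0.228408.
Step 6: alpha = 0.1. fail to reject H0.

W+ = 46.5, W- = 19.5, W = min = 19.5, p = 0.228408, fail to reject H0.


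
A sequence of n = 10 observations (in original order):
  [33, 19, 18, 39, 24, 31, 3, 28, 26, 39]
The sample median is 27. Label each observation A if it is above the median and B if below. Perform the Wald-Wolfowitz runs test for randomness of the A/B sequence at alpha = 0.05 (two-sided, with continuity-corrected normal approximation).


Step 1: Compute median = 27; label A = above, B = below.
Labels in order: ABBABABABA  (n_A = 5, n_B = 5)
Step 2: Count runs R = 9.
Step 3: Under H0 (random ordering), E[R] = 2*n_A*n_B/(n_A+n_B) + 1 = 2*5*5/10 + 1 = 6.0000.
        Var[R] = 2*n_A*n_B*(2*n_A*n_B - n_A - n_B) / ((n_A+n_B)^2 * (n_A+n_B-1)) = 2000/900 = 2.2222.
        SD[R] = 1.4907.
Step 4: Continuity-corrected z = (R - 0.5 - E[R]) / SD[R] = (9 - 0.5 - 6.0000) / 1.4907 = 1.6771.
Step 5: Two-sided p-value via normal approximation = 2*(1 - Phi(|z|)) = 0.093533.
Step 6: alpha = 0.05. fail to reject H0.

R = 9, z = 1.6771, p = 0.093533, fail to reject H0.


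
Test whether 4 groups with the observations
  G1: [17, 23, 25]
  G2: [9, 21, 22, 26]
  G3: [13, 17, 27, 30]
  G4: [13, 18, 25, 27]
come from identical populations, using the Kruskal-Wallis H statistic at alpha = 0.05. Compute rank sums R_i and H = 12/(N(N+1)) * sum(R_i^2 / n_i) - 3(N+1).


Step 1: Combine all N = 15 observations and assign midranks.
sorted (value, group, rank): (9,G2,1), (13,G3,2.5), (13,G4,2.5), (17,G1,4.5), (17,G3,4.5), (18,G4,6), (21,G2,7), (22,G2,8), (23,G1,9), (25,G1,10.5), (25,G4,10.5), (26,G2,12), (27,G3,13.5), (27,G4,13.5), (30,G3,15)
Step 2: Sum ranks within each group.
R_1 = 24 (n_1 = 3)
R_2 = 28 (n_2 = 4)
R_3 = 35.5 (n_3 = 4)
R_4 = 32.5 (n_4 = 4)
Step 3: H = 12/(N(N+1)) * sum(R_i^2/n_i) - 3(N+1)
     = 12/(15*16) * (24^2/3 + 28^2/4 + 35.5^2/4 + 32.5^2/4) - 3*16
     = 0.050000 * 967.125 - 48
     = 0.356250.
Step 4: Ties present; correction factor C = 1 - 24/(15^3 - 15) = 0.992857. Corrected H = 0.356250 / 0.992857 = 0.358813.
Step 5: Under H0, H ~ chi^2(3); p-value = 0.948613.
Step 6: alpha = 0.05. fail to reject H0.

H = 0.3588, df = 3, p = 0.948613, fail to reject H0.


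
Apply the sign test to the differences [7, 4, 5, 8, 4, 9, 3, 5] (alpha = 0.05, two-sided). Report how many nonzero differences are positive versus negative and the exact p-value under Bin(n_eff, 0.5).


Step 1: Discard zero differences. Original n = 8; n_eff = number of nonzero differences = 8.
Nonzero differences (with sign): +7, +4, +5, +8, +4, +9, +3, +5
Step 2: Count signs: positive = 8, negative = 0.
Step 3: Under H0: P(positive) = 0.5, so the number of positives S ~ Bin(8, 0.5).
Step 4: Two-sided exact p-value = sum of Bin(8,0.5) probabilities at or below the observed probability = 0.007812.
Step 5: alpha = 0.05. reject H0.

n_eff = 8, pos = 8, neg = 0, p = 0.007812, reject H0.


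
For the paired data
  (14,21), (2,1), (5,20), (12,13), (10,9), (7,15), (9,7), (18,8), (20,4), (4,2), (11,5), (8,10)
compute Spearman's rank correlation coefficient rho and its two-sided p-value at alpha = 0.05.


Step 1: Rank x and y separately (midranks; no ties here).
rank(x): 14->10, 2->1, 5->3, 12->9, 10->7, 7->4, 9->6, 18->11, 20->12, 4->2, 11->8, 8->5
rank(y): 21->12, 1->1, 20->11, 13->9, 9->7, 15->10, 7->5, 8->6, 4->3, 2->2, 5->4, 10->8
Step 2: d_i = R_x(i) - R_y(i); compute d_i^2.
  (10-12)^2=4, (1-1)^2=0, (3-11)^2=64, (9-9)^2=0, (7-7)^2=0, (4-10)^2=36, (6-5)^2=1, (11-6)^2=25, (12-3)^2=81, (2-2)^2=0, (8-4)^2=16, (5-8)^2=9
sum(d^2) = 236.
Step 3: rho = 1 - 6*236 / (12*(12^2 - 1)) = 1 - 1416/1716 = 0.174825.
Step 4: Under H0, t = rho * sqrt((n-2)/(1-rho^2)) = 0.5615 ~ t(10).
Step 5: Two-sided p-value from the t-distribution with 10 df = 0.586824.
Step 6: alpha = 0.05. fail to reject H0.

rho = 0.1748, p = 0.586824, fail to reject H0 at alpha = 0.05.


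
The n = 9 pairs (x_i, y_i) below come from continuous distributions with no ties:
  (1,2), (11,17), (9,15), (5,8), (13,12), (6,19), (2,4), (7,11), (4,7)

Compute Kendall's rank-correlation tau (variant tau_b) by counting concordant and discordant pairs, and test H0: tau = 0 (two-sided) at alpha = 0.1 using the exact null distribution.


Step 1: Enumerate the 36 unordered pairs (i,j) with i<j and classify each by sign(x_j-x_i) * sign(y_j-y_i).
  (1,2):dx=+10,dy=+15->C; (1,3):dx=+8,dy=+13->C; (1,4):dx=+4,dy=+6->C; (1,5):dx=+12,dy=+10->C
  (1,6):dx=+5,dy=+17->C; (1,7):dx=+1,dy=+2->C; (1,8):dx=+6,dy=+9->C; (1,9):dx=+3,dy=+5->C
  (2,3):dx=-2,dy=-2->C; (2,4):dx=-6,dy=-9->C; (2,5):dx=+2,dy=-5->D; (2,6):dx=-5,dy=+2->D
  (2,7):dx=-9,dy=-13->C; (2,8):dx=-4,dy=-6->C; (2,9):dx=-7,dy=-10->C; (3,4):dx=-4,dy=-7->C
  (3,5):dx=+4,dy=-3->D; (3,6):dx=-3,dy=+4->D; (3,7):dx=-7,dy=-11->C; (3,8):dx=-2,dy=-4->C
  (3,9):dx=-5,dy=-8->C; (4,5):dx=+8,dy=+4->C; (4,6):dx=+1,dy=+11->C; (4,7):dx=-3,dy=-4->C
  (4,8):dx=+2,dy=+3->C; (4,9):dx=-1,dy=-1->C; (5,6):dx=-7,dy=+7->D; (5,7):dx=-11,dy=-8->C
  (5,8):dx=-6,dy=-1->C; (5,9):dx=-9,dy=-5->C; (6,7):dx=-4,dy=-15->C; (6,8):dx=+1,dy=-8->D
  (6,9):dx=-2,dy=-12->C; (7,8):dx=+5,dy=+7->C; (7,9):dx=+2,dy=+3->C; (8,9):dx=-3,dy=-4->C
Step 2: C = 30, D = 6, total pairs = 36.
Step 3: tau = (C - D)/(n(n-1)/2) = (30 - 6)/36 = 0.666667.
Step 4: Exact two-sided p-value (enumerate n! = 362880 permutations of y under H0): p = 0.012665.
Step 5: alpha = 0.1. reject H0.

tau_b = 0.6667 (C=30, D=6), p = 0.012665, reject H0.


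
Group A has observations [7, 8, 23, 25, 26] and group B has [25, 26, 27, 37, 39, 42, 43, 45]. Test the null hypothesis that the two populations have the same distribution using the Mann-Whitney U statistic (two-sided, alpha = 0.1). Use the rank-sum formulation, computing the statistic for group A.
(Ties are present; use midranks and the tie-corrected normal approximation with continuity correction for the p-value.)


Step 1: Combine and sort all 13 observations; assign midranks.
sorted (value, group): (7,X), (8,X), (23,X), (25,X), (25,Y), (26,X), (26,Y), (27,Y), (37,Y), (39,Y), (42,Y), (43,Y), (45,Y)
ranks: 7->1, 8->2, 23->3, 25->4.5, 25->4.5, 26->6.5, 26->6.5, 27->8, 37->9, 39->10, 42->11, 43->12, 45->13
Step 2: Rank sum for X: R1 = 1 + 2 + 3 + 4.5 + 6.5 = 17.
Step 3: U_X = R1 - n1(n1+1)/2 = 17 - 5*6/2 = 17 - 15 = 2.
       U_Y = n1*n2 - U_X = 40 - 2 = 38.
Step 4: Ties are present, so use the tie-corrected normal approximation (with continuity correction) for the p-value.
Step 5: p-value = 0.010205; compare to alpha = 0.1. reject H0.

U_X = 2, p = 0.010205, reject H0 at alpha = 0.1.


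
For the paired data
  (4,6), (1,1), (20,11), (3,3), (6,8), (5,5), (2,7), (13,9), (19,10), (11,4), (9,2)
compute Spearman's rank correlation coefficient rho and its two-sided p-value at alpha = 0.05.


Step 1: Rank x and y separately (midranks; no ties here).
rank(x): 4->4, 1->1, 20->11, 3->3, 6->6, 5->5, 2->2, 13->9, 19->10, 11->8, 9->7
rank(y): 6->6, 1->1, 11->11, 3->3, 8->8, 5->5, 7->7, 9->9, 10->10, 4->4, 2->2
Step 2: d_i = R_x(i) - R_y(i); compute d_i^2.
  (4-6)^2=4, (1-1)^2=0, (11-11)^2=0, (3-3)^2=0, (6-8)^2=4, (5-5)^2=0, (2-7)^2=25, (9-9)^2=0, (10-10)^2=0, (8-4)^2=16, (7-2)^2=25
sum(d^2) = 74.
Step 3: rho = 1 - 6*74 / (11*(11^2 - 1)) = 1 - 444/1320 = 0.663636.
Step 4: Under H0, t = rho * sqrt((n-2)/(1-rho^2)) = 2.6614 ~ t(9).
Step 5: Two-sided p-value from the t-distribution with 9 df = 0.025984.
Step 6: alpha = 0.05. reject H0.

rho = 0.6636, p = 0.025984, reject H0 at alpha = 0.05.


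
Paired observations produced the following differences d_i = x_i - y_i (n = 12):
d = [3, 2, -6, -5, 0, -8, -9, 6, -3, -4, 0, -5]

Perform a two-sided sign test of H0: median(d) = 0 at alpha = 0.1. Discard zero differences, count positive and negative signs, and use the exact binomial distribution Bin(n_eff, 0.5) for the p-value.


Step 1: Discard zero differences. Original n = 12; n_eff = number of nonzero differences = 10.
Nonzero differences (with sign): +3, +2, -6, -5, -8, -9, +6, -3, -4, -5
Step 2: Count signs: positive = 3, negative = 7.
Step 3: Under H0: P(positive) = 0.5, so the number of positives S ~ Bin(10, 0.5).
Step 4: Two-sided exact p-value = sum of Bin(10,0.5) probabilities at or below the observed probability = 0.343750.
Step 5: alpha = 0.1. fail to reject H0.

n_eff = 10, pos = 3, neg = 7, p = 0.343750, fail to reject H0.


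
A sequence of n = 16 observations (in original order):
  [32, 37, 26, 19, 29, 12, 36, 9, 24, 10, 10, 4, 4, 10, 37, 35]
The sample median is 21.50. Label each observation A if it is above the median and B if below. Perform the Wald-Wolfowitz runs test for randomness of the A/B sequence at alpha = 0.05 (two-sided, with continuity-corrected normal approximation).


Step 1: Compute median = 21.50; label A = above, B = below.
Labels in order: AAABABABABBBBBAA  (n_A = 8, n_B = 8)
Step 2: Count runs R = 9.
Step 3: Under H0 (random ordering), E[R] = 2*n_A*n_B/(n_A+n_B) + 1 = 2*8*8/16 + 1 = 9.0000.
        Var[R] = 2*n_A*n_B*(2*n_A*n_B - n_A - n_B) / ((n_A+n_B)^2 * (n_A+n_B-1)) = 14336/3840 = 3.7333.
        SD[R] = 1.9322.
Step 4: R = E[R], so z = 0 with no continuity correction.
Step 5: Two-sided p-value via normal approximation = 2*(1 - Phi(|z|)) = 1.000000.
Step 6: alpha = 0.05. fail to reject H0.

R = 9, z = 0.0000, p = 1.000000, fail to reject H0.


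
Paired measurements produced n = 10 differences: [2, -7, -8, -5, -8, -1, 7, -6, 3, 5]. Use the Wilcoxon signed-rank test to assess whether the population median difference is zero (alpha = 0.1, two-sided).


Step 1: Drop any zero differences (none here) and take |d_i|.
|d| = [2, 7, 8, 5, 8, 1, 7, 6, 3, 5]
Step 2: Midrank |d_i| (ties get averaged ranks).
ranks: |2|->2, |7|->7.5, |8|->9.5, |5|->4.5, |8|->9.5, |1|->1, |7|->7.5, |6|->6, |3|->3, |5|->4.5
Step 3: Attach original signs; sum ranks with positive sign and with negative sign.
W+ = 2 + 7.5 + 3 + 4.5 = 17
W- = 7.5 + 9.5 + 4.5 + 9.5 + 1 + 6 = 38
(Check: W+ + W- = 55 should equal n(n+1)/2 = 55.)
Step 4: Test statistic W = min(W+, W-) = 17.
Step 5: Ties in |d|, so use the tie-corrected normal approximation.
        E[W] = n(n+1)/4 = 10*11/4 = 27.5.
        Tie groups: |d|=5 (t=2), |d|=7 (t=2), |d|=8 (t=2); sum(t^3 - t) = 18.
        Var[W] = n(n+1)(2n+1)/24 - sum(t^3-t)/48 = 2310/24 - 18/48 = 95.875.
        z = (W - E[W]) / sqrt(Var[W]) = (17 - 27.5) / 9.7916 = -1.0724.
        Two-sided p = 2*Phi(z) = 0.283563.
Step 6: alpha = 0.1. fail to reject H0.

W+ = 17, W- = 38, W = min = 17, p = 0.283563, fail to reject H0.


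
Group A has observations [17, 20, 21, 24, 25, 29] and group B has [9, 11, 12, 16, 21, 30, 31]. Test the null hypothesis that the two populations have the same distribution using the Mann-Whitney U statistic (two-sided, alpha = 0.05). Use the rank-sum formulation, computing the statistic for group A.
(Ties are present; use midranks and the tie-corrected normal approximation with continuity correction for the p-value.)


Step 1: Combine and sort all 13 observations; assign midranks.
sorted (value, group): (9,Y), (11,Y), (12,Y), (16,Y), (17,X), (20,X), (21,X), (21,Y), (24,X), (25,X), (29,X), (30,Y), (31,Y)
ranks: 9->1, 11->2, 12->3, 16->4, 17->5, 20->6, 21->7.5, 21->7.5, 24->9, 25->10, 29->11, 30->12, 31->13
Step 2: Rank sum for X: R1 = 5 + 6 + 7.5 + 9 + 10 + 11 = 48.5.
Step 3: U_X = R1 - n1(n1+1)/2 = 48.5 - 6*7/2 = 48.5 - 21 = 27.5.
       U_Y = n1*n2 - U_X = 42 - 27.5 = 14.5.
Step 4: Ties are present, so use the tie-corrected normal approximation (with continuity correction) for the p-value.
Step 5: p-value = 0.390714; compare to alpha = 0.05. fail to reject H0.

U_X = 27.5, p = 0.390714, fail to reject H0 at alpha = 0.05.


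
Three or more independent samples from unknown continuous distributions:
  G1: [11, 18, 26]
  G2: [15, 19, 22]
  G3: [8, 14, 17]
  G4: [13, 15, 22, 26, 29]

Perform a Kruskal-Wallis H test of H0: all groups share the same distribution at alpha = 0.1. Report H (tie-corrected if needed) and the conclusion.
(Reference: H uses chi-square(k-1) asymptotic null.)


Step 1: Combine all N = 14 observations and assign midranks.
sorted (value, group, rank): (8,G3,1), (11,G1,2), (13,G4,3), (14,G3,4), (15,G2,5.5), (15,G4,5.5), (17,G3,7), (18,G1,8), (19,G2,9), (22,G2,10.5), (22,G4,10.5), (26,G1,12.5), (26,G4,12.5), (29,G4,14)
Step 2: Sum ranks within each group.
R_1 = 22.5 (n_1 = 3)
R_2 = 25 (n_2 = 3)
R_3 = 12 (n_3 = 3)
R_4 = 45.5 (n_4 = 5)
Step 3: H = 12/(N(N+1)) * sum(R_i^2/n_i) - 3(N+1)
     = 12/(14*15) * (22.5^2/3 + 25^2/3 + 12^2/3 + 45.5^2/5) - 3*15
     = 0.057143 * 839.133 - 45
     = 2.950476.
Step 4: Ties present; correction factor C = 1 - 18/(14^3 - 14) = 0.993407. Corrected H = 2.950476 / 0.993407 = 2.970059.
Step 5: Under H0, H ~ chi^2(3); p-value = 0.396265.
Step 6: alpha = 0.1. fail to reject H0.

H = 2.9701, df = 3, p = 0.396265, fail to reject H0.


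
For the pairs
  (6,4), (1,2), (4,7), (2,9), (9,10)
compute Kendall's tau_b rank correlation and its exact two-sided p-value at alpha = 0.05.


Step 1: Enumerate the 10 unordered pairs (i,j) with i<j and classify each by sign(x_j-x_i) * sign(y_j-y_i).
  (1,2):dx=-5,dy=-2->C; (1,3):dx=-2,dy=+3->D; (1,4):dx=-4,dy=+5->D; (1,5):dx=+3,dy=+6->C
  (2,3):dx=+3,dy=+5->C; (2,4):dx=+1,dy=+7->C; (2,5):dx=+8,dy=+8->C; (3,4):dx=-2,dy=+2->D
  (3,5):dx=+5,dy=+3->C; (4,5):dx=+7,dy=+1->C
Step 2: C = 7, D = 3, total pairs = 10.
Step 3: tau = (C - D)/(n(n-1)/2) = (7 - 3)/10 = 0.400000.
Step 4: Exact two-sided p-value (enumerate n! = 120 permutations of y under H0): p = 0.483333.
Step 5: alpha = 0.05. fail to reject H0.

tau_b = 0.4000 (C=7, D=3), p = 0.483333, fail to reject H0.


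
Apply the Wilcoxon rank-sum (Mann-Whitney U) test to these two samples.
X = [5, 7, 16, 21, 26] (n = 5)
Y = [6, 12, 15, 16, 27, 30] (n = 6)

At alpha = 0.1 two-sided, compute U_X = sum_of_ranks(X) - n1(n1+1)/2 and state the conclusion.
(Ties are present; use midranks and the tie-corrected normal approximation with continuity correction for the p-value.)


Step 1: Combine and sort all 11 observations; assign midranks.
sorted (value, group): (5,X), (6,Y), (7,X), (12,Y), (15,Y), (16,X), (16,Y), (21,X), (26,X), (27,Y), (30,Y)
ranks: 5->1, 6->2, 7->3, 12->4, 15->5, 16->6.5, 16->6.5, 21->8, 26->9, 27->10, 30->11
Step 2: Rank sum for X: R1 = 1 + 3 + 6.5 + 8 + 9 = 27.5.
Step 3: U_X = R1 - n1(n1+1)/2 = 27.5 - 5*6/2 = 27.5 - 15 = 12.5.
       U_Y = n1*n2 - U_X = 30 - 12.5 = 17.5.
Step 4: Ties are present, so use the tie-corrected normal approximation (with continuity correction) for the p-value.
Step 5: p-value = 0.714379; compare to alpha = 0.1. fail to reject H0.

U_X = 12.5, p = 0.714379, fail to reject H0 at alpha = 0.1.


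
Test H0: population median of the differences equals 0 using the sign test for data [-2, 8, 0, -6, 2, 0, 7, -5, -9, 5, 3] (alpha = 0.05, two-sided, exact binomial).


Step 1: Discard zero differences. Original n = 11; n_eff = number of nonzero differences = 9.
Nonzero differences (with sign): -2, +8, -6, +2, +7, -5, -9, +5, +3
Step 2: Count signs: positive = 5, negative = 4.
Step 3: Under H0: P(positive) = 0.5, so the number of positives S ~ Bin(9, 0.5).
Step 4: Two-sided exact p-value = sum of Bin(9,0.5) probabilities at or below the observed probability = 1.000000.
Step 5: alpha = 0.05. fail to reject H0.

n_eff = 9, pos = 5, neg = 4, p = 1.000000, fail to reject H0.
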